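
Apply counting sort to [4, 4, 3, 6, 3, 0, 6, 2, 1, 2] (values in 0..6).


Count array: [1, 1, 2, 2, 2, 0, 2]
Reconstruct: [0, 1, 2, 2, 3, 3, 4, 4, 6, 6]


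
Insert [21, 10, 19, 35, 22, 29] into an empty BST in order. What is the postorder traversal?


Root = 21; build tree by BST insertion.
Postorder traversal: [19, 10, 29, 22, 35, 21]


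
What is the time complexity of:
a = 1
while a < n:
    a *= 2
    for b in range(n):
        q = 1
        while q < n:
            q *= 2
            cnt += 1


Per nesting level: O(log n) * O(n) * O(log n) = O(n (log n)^2)
Complexity: O(n (log n)^2)


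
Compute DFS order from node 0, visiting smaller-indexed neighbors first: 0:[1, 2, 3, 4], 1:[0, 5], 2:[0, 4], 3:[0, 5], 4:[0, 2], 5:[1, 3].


DFS stack-based: start with [0]
Visit order: [0, 1, 5, 3, 2, 4]


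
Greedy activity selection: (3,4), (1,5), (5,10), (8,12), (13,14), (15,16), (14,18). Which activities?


Greedy: pick earliest-ending, then skip overlaps.
Selected (4 activities): [(3, 4), (5, 10), (13, 14), (15, 16)]


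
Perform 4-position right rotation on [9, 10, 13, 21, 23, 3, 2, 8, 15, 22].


Right rotate by 4: [2, 8, 15, 22, 9, 10, 13, 21, 23, 3]


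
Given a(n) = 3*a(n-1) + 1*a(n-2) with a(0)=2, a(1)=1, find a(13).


Build bottom-up:
...a(11)=227155, a(12)=750242, a(13)=3*750242+1*227155=2477881


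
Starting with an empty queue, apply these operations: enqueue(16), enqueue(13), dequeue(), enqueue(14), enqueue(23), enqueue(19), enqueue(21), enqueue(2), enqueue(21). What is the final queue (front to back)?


enqueue(16) -> [16]
enqueue(13) -> [16, 13]
dequeue() returns 16 -> [13]
enqueue(14) -> [13, 14]
enqueue(23) -> [13, 14, 23]
enqueue(19) -> [13, 14, 23, 19]
enqueue(21) -> [13, 14, 23, 19, 21]
enqueue(2) -> [13, 14, 23, 19, 21, 2]
enqueue(21) -> [13, 14, 23, 19, 21, 2, 21]
Final queue (front to back): [13, 14, 23, 19, 21, 2, 21]


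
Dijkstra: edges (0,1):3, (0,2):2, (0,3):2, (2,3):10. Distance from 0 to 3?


Dijkstra from 0:
Distances: {0: 0, 1: 3, 2: 2, 3: 2}
Shortest distance to 3 = 2, path = [0, 3]


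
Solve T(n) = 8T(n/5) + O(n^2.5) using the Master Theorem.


a=8, b=5, c=2.5. log_5(8)=1.292 < c=2.5. Case 3: O(n^c) = O(n^2.500)
Complexity: O(n^2.500)


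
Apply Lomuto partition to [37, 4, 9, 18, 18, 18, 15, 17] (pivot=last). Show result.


Elements <= 17 go left of pivot.
Result: [4, 9, 15, 17, 18, 18, 37, 18], pivot at index 3


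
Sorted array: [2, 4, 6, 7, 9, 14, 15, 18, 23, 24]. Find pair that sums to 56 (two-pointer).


Two pointers: lo=0, hi=9
No pair sums to 56


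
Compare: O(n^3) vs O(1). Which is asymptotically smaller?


constant grows slower than cubic
O(1) is asymptotically smaller; O(n^3) grows faster


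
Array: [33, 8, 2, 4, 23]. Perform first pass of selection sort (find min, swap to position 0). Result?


After one pass: [2, 8, 33, 4, 23]


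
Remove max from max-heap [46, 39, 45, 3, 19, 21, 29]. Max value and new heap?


Max = 46
Replace root with last, heapify down
Resulting heap: [45, 39, 29, 3, 19, 21]


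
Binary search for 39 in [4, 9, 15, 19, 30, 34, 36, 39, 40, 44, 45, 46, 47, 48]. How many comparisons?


Search for 39:
[0,13] mid=6 arr[6]=36
[7,13] mid=10 arr[10]=45
[7,9] mid=8 arr[8]=40
[7,7] mid=7 arr[7]=39
Total: 4 comparisons


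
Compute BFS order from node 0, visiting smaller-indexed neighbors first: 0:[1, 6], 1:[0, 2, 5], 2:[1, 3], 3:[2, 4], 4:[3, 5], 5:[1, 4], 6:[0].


BFS queue: start with [0]
Visit order: [0, 1, 6, 2, 5, 3, 4]


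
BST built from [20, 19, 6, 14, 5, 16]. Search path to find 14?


BST root = 20
Search for 14: compare at each node
Path: [20, 19, 6, 14]


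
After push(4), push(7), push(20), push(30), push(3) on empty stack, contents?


push(4) -> [4]
push(7) -> [4, 7]
push(20) -> [4, 7, 20]
push(30) -> [4, 7, 20, 30]
push(3) -> [4, 7, 20, 30, 3]
Final stack (bottom to top): [4, 7, 20, 30, 3]


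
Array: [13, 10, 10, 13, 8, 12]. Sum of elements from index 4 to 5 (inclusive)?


Prefix sums: [0, 13, 23, 33, 46, 54, 66]
Sum[4..5] = prefix[6] - prefix[4] = 66 - 46 = 20


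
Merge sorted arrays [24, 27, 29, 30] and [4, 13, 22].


Compare heads, take smaller each step.
Merged: [4, 13, 22, 24, 27, 29, 30]


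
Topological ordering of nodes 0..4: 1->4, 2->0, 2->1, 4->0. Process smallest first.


Kahn's algorithm, process smallest node first
Order: [2, 1, 3, 4, 0]


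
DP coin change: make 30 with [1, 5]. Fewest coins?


dp[0]=0; dp[i]=1+min(dp[i-c] for c in coins)
...dp[25]=5, dp[26]=6, dp[27]=7, dp[28]=8, dp[29]=9, dp[30]=6
Minimum coins for 30 = 6


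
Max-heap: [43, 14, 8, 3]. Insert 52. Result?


Append 52: [43, 14, 8, 3, 52]
Bubble up: swap idx 4(52) with idx 1(14); swap idx 1(52) with idx 0(43)
Result: [52, 43, 8, 3, 14]


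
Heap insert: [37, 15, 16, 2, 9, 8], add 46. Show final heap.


Append 46: [37, 15, 16, 2, 9, 8, 46]
Bubble up: swap idx 6(46) with idx 2(16); swap idx 2(46) with idx 0(37)
Result: [46, 15, 37, 2, 9, 8, 16]


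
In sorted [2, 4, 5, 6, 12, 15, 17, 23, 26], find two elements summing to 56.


Two pointers: lo=0, hi=8
No pair sums to 56


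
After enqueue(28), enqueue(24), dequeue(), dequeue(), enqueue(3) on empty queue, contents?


enqueue(28) -> [28]
enqueue(24) -> [28, 24]
dequeue() returns 28 -> [24]
dequeue() returns 24 -> []
enqueue(3) -> [3]
Final queue (front to back): [3]


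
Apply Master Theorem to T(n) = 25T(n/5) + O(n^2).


a=25, b=5, c=2. log_5(25)=2 = c=2. Case 2: O(n^c log n) = O(n^2 log n)
Complexity: O(n^2 log n)


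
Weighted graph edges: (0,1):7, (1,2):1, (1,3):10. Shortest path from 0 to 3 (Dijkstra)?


Dijkstra from 0:
Distances: {0: 0, 1: 7, 2: 8, 3: 17}
Shortest distance to 3 = 17, path = [0, 1, 3]


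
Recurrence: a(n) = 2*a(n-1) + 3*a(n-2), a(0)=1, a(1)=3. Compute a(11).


Build bottom-up:
...a(9)=19683, a(10)=59049, a(11)=2*59049+3*19683=177147


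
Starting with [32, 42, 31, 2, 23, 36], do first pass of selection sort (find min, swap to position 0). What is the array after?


After one pass: [2, 42, 31, 32, 23, 36]


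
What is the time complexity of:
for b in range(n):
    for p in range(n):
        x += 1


Per nesting level: O(n) * O(n) = O(n^2)
Complexity: O(n^2)


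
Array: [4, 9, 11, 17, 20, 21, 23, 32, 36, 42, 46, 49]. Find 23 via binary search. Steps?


Search for 23:
[0,11] mid=5 arr[5]=21
[6,11] mid=8 arr[8]=36
[6,7] mid=6 arr[6]=23
Total: 3 comparisons


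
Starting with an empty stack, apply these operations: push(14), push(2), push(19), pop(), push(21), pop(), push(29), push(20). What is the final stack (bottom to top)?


push(14) -> [14]
push(2) -> [14, 2]
push(19) -> [14, 2, 19]
pop() returns 19 -> [14, 2]
push(21) -> [14, 2, 21]
pop() returns 21 -> [14, 2]
push(29) -> [14, 2, 29]
push(20) -> [14, 2, 29, 20]
Final stack (bottom to top): [14, 2, 29, 20]


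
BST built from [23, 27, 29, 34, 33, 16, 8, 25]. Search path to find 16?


BST root = 23
Search for 16: compare at each node
Path: [23, 16]


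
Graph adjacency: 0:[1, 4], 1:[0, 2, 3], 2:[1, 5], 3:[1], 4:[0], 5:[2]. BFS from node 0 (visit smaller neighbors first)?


BFS queue: start with [0]
Visit order: [0, 1, 4, 2, 3, 5]


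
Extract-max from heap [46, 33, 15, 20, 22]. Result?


Max = 46
Replace root with last, heapify down
Resulting heap: [33, 22, 15, 20]


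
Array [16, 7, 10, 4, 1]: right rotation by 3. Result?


Right rotate by 3: [10, 4, 1, 16, 7]


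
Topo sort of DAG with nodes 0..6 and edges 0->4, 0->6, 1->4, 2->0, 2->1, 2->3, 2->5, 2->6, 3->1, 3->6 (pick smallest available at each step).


Kahn's algorithm, process smallest node first
Order: [2, 0, 3, 1, 4, 5, 6]


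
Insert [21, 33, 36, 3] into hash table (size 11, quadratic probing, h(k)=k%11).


Insertions: 21->slot 10; 33->slot 0; 36->slot 3; 3->slot 4
Table: [33, None, None, 36, 3, None, None, None, None, None, 21]


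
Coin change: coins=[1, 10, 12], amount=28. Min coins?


dp[0]=0; dp[i]=1+min(dp[i-c] for c in coins)
...dp[23]=3, dp[24]=2, dp[25]=3, dp[26]=4, dp[27]=5, dp[28]=6
Minimum coins for 28 = 6


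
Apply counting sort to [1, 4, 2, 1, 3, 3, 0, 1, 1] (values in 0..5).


Count array: [1, 4, 1, 2, 1, 0]
Reconstruct: [0, 1, 1, 1, 1, 2, 3, 3, 4]


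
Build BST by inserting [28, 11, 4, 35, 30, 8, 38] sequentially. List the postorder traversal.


Root = 28; build tree by BST insertion.
Postorder traversal: [8, 4, 11, 30, 38, 35, 28]


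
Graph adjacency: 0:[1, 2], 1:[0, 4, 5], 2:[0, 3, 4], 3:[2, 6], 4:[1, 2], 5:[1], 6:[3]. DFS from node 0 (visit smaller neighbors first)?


DFS stack-based: start with [0]
Visit order: [0, 1, 4, 2, 3, 6, 5]


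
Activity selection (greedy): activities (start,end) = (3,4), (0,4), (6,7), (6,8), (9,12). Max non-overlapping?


Greedy: pick earliest-ending, then skip overlaps.
Selected (3 activities): [(3, 4), (6, 7), (9, 12)]


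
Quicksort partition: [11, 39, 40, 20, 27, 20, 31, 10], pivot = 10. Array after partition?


Elements <= 10 go left of pivot.
Result: [10, 39, 40, 20, 27, 20, 31, 11], pivot at index 0


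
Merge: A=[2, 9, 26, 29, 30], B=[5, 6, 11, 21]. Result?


Compare heads, take smaller each step.
Merged: [2, 5, 6, 9, 11, 21, 26, 29, 30]


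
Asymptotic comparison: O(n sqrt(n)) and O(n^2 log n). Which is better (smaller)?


n^1.5 grows slower than n^2 log n
O(n sqrt(n)) is asymptotically smaller; O(n^2 log n) grows faster


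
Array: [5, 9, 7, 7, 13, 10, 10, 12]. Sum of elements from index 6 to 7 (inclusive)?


Prefix sums: [0, 5, 14, 21, 28, 41, 51, 61, 73]
Sum[6..7] = prefix[8] - prefix[6] = 73 - 51 = 22


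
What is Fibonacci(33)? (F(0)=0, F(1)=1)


F(n)=F(n-1)+F(n-2)
...F(31)=1346269, F(32)=2178309, F(33)=3524578


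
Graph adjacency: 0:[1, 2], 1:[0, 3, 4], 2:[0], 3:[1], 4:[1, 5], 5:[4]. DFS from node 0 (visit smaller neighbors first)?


DFS stack-based: start with [0]
Visit order: [0, 1, 3, 4, 5, 2]


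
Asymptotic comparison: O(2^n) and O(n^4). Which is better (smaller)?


quartic grows slower than exponential
O(n^4) is asymptotically smaller; O(2^n) grows faster


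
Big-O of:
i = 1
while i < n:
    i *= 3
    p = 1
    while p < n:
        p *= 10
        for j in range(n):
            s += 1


Per nesting level: O(log n) * O(log n) * O(n) = O(n (log n)^2)
Complexity: O(n (log n)^2)


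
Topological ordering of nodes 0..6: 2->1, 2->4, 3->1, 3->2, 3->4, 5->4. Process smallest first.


Kahn's algorithm, process smallest node first
Order: [0, 3, 2, 1, 5, 4, 6]


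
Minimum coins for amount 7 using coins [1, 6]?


dp[0]=0; dp[i]=1+min(dp[i-c] for c in coins)
...dp[2]=2, dp[3]=3, dp[4]=4, dp[5]=5, dp[6]=1, dp[7]=2
Minimum coins for 7 = 2


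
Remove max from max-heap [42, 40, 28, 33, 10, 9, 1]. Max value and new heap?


Max = 42
Replace root with last, heapify down
Resulting heap: [40, 33, 28, 1, 10, 9]


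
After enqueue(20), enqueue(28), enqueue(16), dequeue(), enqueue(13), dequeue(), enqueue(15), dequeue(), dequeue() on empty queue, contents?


enqueue(20) -> [20]
enqueue(28) -> [20, 28]
enqueue(16) -> [20, 28, 16]
dequeue() returns 20 -> [28, 16]
enqueue(13) -> [28, 16, 13]
dequeue() returns 28 -> [16, 13]
enqueue(15) -> [16, 13, 15]
dequeue() returns 16 -> [13, 15]
dequeue() returns 13 -> [15]
Final queue (front to back): [15]


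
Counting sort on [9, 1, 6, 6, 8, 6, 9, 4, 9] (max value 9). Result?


Count array: [0, 1, 0, 0, 1, 0, 3, 0, 1, 3]
Reconstruct: [1, 4, 6, 6, 6, 8, 9, 9, 9]


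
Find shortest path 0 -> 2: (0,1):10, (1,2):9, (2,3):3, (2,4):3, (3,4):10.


Dijkstra from 0:
Distances: {0: 0, 1: 10, 2: 19, 3: 22, 4: 22}
Shortest distance to 2 = 19, path = [0, 1, 2]


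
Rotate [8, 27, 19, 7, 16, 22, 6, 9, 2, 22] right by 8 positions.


Right rotate by 8: [19, 7, 16, 22, 6, 9, 2, 22, 8, 27]


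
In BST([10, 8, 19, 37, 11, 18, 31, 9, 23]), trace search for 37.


BST root = 10
Search for 37: compare at each node
Path: [10, 19, 37]


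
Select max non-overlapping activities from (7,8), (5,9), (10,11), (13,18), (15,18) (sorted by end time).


Greedy: pick earliest-ending, then skip overlaps.
Selected (3 activities): [(7, 8), (10, 11), (13, 18)]


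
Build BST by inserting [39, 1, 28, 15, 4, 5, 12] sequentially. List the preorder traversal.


Root = 39; build tree by BST insertion.
Preorder traversal: [39, 1, 28, 15, 4, 5, 12]


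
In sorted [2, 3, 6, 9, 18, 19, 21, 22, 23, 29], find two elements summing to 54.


Two pointers: lo=0, hi=9
No pair sums to 54


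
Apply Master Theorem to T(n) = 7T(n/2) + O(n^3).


a=7, b=2, c=3. log_2(7)=2.807 < c=3. Case 3: O(n^c) = O(n^3)
Complexity: O(n^3)


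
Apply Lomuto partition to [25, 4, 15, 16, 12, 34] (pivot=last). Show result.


Elements <= 34 go left of pivot.
Result: [25, 4, 15, 16, 12, 34], pivot at index 5


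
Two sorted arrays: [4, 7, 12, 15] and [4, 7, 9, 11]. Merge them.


Compare heads, take smaller each step.
Merged: [4, 4, 7, 7, 9, 11, 12, 15]


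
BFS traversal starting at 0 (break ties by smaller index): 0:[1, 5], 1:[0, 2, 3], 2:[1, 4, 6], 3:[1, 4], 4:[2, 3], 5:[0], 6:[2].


BFS queue: start with [0]
Visit order: [0, 1, 5, 2, 3, 4, 6]


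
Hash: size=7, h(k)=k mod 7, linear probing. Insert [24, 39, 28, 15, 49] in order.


Insertions: 24->slot 3; 39->slot 4; 28->slot 0; 15->slot 1; 49->slot 2
Table: [28, 15, 49, 24, 39, None, None]


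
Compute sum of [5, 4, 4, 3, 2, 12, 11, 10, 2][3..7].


Prefix sums: [0, 5, 9, 13, 16, 18, 30, 41, 51, 53]
Sum[3..7] = prefix[8] - prefix[3] = 51 - 13 = 38


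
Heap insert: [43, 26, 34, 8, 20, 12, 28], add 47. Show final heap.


Append 47: [43, 26, 34, 8, 20, 12, 28, 47]
Bubble up: swap idx 7(47) with idx 3(8); swap idx 3(47) with idx 1(26); swap idx 1(47) with idx 0(43)
Result: [47, 43, 34, 26, 20, 12, 28, 8]


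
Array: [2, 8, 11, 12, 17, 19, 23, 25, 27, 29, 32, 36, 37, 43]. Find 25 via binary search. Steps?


Search for 25:
[0,13] mid=6 arr[6]=23
[7,13] mid=10 arr[10]=32
[7,9] mid=8 arr[8]=27
[7,7] mid=7 arr[7]=25
Total: 4 comparisons


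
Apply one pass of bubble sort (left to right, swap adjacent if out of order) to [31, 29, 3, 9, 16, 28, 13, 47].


After one pass: [29, 3, 9, 16, 28, 13, 31, 47]


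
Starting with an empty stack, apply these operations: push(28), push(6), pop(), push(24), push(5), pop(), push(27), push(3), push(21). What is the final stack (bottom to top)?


push(28) -> [28]
push(6) -> [28, 6]
pop() returns 6 -> [28]
push(24) -> [28, 24]
push(5) -> [28, 24, 5]
pop() returns 5 -> [28, 24]
push(27) -> [28, 24, 27]
push(3) -> [28, 24, 27, 3]
push(21) -> [28, 24, 27, 3, 21]
Final stack (bottom to top): [28, 24, 27, 3, 21]


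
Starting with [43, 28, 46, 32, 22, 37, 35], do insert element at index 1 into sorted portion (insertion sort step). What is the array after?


After one pass: [28, 43, 46, 32, 22, 37, 35]


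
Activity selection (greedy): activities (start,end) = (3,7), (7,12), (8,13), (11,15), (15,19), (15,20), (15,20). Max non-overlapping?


Greedy: pick earliest-ending, then skip overlaps.
Selected (3 activities): [(3, 7), (7, 12), (15, 19)]


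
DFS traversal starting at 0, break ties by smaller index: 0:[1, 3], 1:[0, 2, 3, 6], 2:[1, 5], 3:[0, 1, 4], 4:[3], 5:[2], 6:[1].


DFS stack-based: start with [0]
Visit order: [0, 1, 2, 5, 3, 4, 6]


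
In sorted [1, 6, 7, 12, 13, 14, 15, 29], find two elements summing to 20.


Two pointers: lo=0, hi=7
Found pair: (6, 14) summing to 20


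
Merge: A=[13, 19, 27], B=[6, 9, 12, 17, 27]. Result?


Compare heads, take smaller each step.
Merged: [6, 9, 12, 13, 17, 19, 27, 27]


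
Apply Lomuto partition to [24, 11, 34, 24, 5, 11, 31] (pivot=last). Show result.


Elements <= 31 go left of pivot.
Result: [24, 11, 24, 5, 11, 31, 34], pivot at index 5


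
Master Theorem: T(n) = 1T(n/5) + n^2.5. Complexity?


a=1, b=5, c=2.5. log_5(1)=0 < c=2.5. Case 3: O(n^c) = O(n^2.500)
Complexity: O(n^2.500)


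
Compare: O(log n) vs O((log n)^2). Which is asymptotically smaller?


logarithmic grows slower than polylogarithmic
O(log n) is asymptotically smaller; O((log n)^2) grows faster


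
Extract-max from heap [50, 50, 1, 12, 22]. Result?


Max = 50
Replace root with last, heapify down
Resulting heap: [50, 22, 1, 12]


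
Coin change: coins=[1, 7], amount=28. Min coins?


dp[0]=0; dp[i]=1+min(dp[i-c] for c in coins)
...dp[23]=5, dp[24]=6, dp[25]=7, dp[26]=8, dp[27]=9, dp[28]=4
Minimum coins for 28 = 4


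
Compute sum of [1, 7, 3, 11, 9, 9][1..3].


Prefix sums: [0, 1, 8, 11, 22, 31, 40]
Sum[1..3] = prefix[4] - prefix[1] = 22 - 1 = 21


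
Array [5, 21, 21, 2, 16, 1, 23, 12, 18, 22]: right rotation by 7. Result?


Right rotate by 7: [2, 16, 1, 23, 12, 18, 22, 5, 21, 21]


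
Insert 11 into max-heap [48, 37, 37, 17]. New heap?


Append 11: [48, 37, 37, 17, 11]
Bubble up: no swaps needed
Result: [48, 37, 37, 17, 11]


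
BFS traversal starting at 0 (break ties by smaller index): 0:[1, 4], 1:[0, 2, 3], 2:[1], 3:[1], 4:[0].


BFS queue: start with [0]
Visit order: [0, 1, 4, 2, 3]


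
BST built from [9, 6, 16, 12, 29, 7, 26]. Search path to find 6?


BST root = 9
Search for 6: compare at each node
Path: [9, 6]


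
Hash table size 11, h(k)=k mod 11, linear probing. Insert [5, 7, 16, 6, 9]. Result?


Insertions: 5->slot 5; 7->slot 7; 16->slot 6; 6->slot 8; 9->slot 9
Table: [None, None, None, None, None, 5, 16, 7, 6, 9, None]


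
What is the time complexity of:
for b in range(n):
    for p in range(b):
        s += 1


Per nesting level: O(n) * O(n) [triangular over b] = O(n^2)
Complexity: O(n^2)


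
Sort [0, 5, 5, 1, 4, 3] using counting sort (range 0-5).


Count array: [1, 1, 0, 1, 1, 2]
Reconstruct: [0, 1, 3, 4, 5, 5]


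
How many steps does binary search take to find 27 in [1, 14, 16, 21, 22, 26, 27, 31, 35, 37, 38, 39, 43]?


Search for 27:
[0,12] mid=6 arr[6]=27
Total: 1 comparisons


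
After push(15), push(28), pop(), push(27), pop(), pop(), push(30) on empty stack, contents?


push(15) -> [15]
push(28) -> [15, 28]
pop() returns 28 -> [15]
push(27) -> [15, 27]
pop() returns 27 -> [15]
pop() returns 15 -> []
push(30) -> [30]
Final stack (bottom to top): [30]


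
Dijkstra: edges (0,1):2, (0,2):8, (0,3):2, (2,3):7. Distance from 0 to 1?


Dijkstra from 0:
Distances: {0: 0, 1: 2, 2: 8, 3: 2}
Shortest distance to 1 = 2, path = [0, 1]


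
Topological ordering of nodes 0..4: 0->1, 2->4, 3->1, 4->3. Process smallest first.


Kahn's algorithm, process smallest node first
Order: [0, 2, 4, 3, 1]


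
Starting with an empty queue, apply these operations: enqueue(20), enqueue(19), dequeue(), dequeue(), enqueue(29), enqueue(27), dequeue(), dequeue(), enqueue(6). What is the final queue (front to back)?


enqueue(20) -> [20]
enqueue(19) -> [20, 19]
dequeue() returns 20 -> [19]
dequeue() returns 19 -> []
enqueue(29) -> [29]
enqueue(27) -> [29, 27]
dequeue() returns 29 -> [27]
dequeue() returns 27 -> []
enqueue(6) -> [6]
Final queue (front to back): [6]


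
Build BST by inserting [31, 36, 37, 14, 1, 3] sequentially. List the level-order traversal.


Root = 31; build tree by BST insertion.
Level-Order traversal: [31, 14, 36, 1, 37, 3]


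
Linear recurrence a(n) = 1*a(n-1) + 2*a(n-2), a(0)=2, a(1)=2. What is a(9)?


Build bottom-up:
...a(7)=170, a(8)=342, a(9)=1*342+2*170=682


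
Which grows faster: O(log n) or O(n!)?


logarithmic grows slower than factorial
O(log n) is asymptotically smaller; O(n!) grows faster


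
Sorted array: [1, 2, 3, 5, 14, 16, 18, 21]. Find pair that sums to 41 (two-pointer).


Two pointers: lo=0, hi=7
No pair sums to 41


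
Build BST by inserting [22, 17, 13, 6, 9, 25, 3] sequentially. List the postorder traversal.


Root = 22; build tree by BST insertion.
Postorder traversal: [3, 9, 6, 13, 17, 25, 22]


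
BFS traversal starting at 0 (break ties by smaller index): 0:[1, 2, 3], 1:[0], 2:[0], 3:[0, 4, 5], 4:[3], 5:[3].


BFS queue: start with [0]
Visit order: [0, 1, 2, 3, 4, 5]


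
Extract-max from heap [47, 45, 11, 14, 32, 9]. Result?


Max = 47
Replace root with last, heapify down
Resulting heap: [45, 32, 11, 14, 9]


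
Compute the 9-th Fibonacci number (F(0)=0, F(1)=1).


F(n)=F(n-1)+F(n-2)
...F(7)=13, F(8)=21, F(9)=34


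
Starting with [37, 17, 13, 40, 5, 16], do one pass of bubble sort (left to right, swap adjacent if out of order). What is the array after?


After one pass: [17, 13, 37, 5, 16, 40]


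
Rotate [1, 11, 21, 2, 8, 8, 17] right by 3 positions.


Right rotate by 3: [8, 8, 17, 1, 11, 21, 2]


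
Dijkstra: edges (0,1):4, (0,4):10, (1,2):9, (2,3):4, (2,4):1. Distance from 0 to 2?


Dijkstra from 0:
Distances: {0: 0, 1: 4, 2: 11, 3: 15, 4: 10}
Shortest distance to 2 = 11, path = [0, 4, 2]


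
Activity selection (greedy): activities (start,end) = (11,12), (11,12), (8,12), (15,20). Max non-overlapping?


Greedy: pick earliest-ending, then skip overlaps.
Selected (2 activities): [(11, 12), (15, 20)]


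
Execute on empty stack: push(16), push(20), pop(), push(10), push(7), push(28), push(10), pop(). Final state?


push(16) -> [16]
push(20) -> [16, 20]
pop() returns 20 -> [16]
push(10) -> [16, 10]
push(7) -> [16, 10, 7]
push(28) -> [16, 10, 7, 28]
push(10) -> [16, 10, 7, 28, 10]
pop() returns 10 -> [16, 10, 7, 28]
Final stack (bottom to top): [16, 10, 7, 28]


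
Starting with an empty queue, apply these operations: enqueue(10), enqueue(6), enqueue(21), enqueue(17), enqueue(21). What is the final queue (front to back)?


enqueue(10) -> [10]
enqueue(6) -> [10, 6]
enqueue(21) -> [10, 6, 21]
enqueue(17) -> [10, 6, 21, 17]
enqueue(21) -> [10, 6, 21, 17, 21]
Final queue (front to back): [10, 6, 21, 17, 21]


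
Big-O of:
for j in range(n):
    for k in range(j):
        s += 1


Per nesting level: O(n) * O(n) [triangular over j] = O(n^2)
Complexity: O(n^2)


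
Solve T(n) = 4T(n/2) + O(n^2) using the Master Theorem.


a=4, b=2, c=2. log_2(4)=2 = c=2. Case 2: O(n^c log n) = O(n^2 log n)
Complexity: O(n^2 log n)


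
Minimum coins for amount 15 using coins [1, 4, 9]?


dp[0]=0; dp[i]=1+min(dp[i-c] for c in coins)
...dp[10]=2, dp[11]=3, dp[12]=3, dp[13]=2, dp[14]=3, dp[15]=4
Minimum coins for 15 = 4


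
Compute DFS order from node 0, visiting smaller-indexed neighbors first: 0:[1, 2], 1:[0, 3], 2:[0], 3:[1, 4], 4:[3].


DFS stack-based: start with [0]
Visit order: [0, 1, 3, 4, 2]


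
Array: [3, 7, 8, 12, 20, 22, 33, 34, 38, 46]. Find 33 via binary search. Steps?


Search for 33:
[0,9] mid=4 arr[4]=20
[5,9] mid=7 arr[7]=34
[5,6] mid=5 arr[5]=22
[6,6] mid=6 arr[6]=33
Total: 4 comparisons


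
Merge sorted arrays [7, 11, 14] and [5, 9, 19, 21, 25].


Compare heads, take smaller each step.
Merged: [5, 7, 9, 11, 14, 19, 21, 25]


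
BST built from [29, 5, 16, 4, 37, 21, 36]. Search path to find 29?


BST root = 29
Search for 29: compare at each node
Path: [29]


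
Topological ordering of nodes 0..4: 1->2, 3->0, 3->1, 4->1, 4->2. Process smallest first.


Kahn's algorithm, process smallest node first
Order: [3, 0, 4, 1, 2]


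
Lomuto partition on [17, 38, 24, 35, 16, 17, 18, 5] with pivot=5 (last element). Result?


Elements <= 5 go left of pivot.
Result: [5, 38, 24, 35, 16, 17, 18, 17], pivot at index 0


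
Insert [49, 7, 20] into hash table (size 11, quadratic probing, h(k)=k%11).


Insertions: 49->slot 5; 7->slot 7; 20->slot 9
Table: [None, None, None, None, None, 49, None, 7, None, 20, None]


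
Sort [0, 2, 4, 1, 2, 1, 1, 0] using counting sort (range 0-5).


Count array: [2, 3, 2, 0, 1, 0]
Reconstruct: [0, 0, 1, 1, 1, 2, 2, 4]


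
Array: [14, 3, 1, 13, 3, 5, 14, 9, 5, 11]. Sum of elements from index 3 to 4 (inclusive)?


Prefix sums: [0, 14, 17, 18, 31, 34, 39, 53, 62, 67, 78]
Sum[3..4] = prefix[5] - prefix[3] = 34 - 18 = 16


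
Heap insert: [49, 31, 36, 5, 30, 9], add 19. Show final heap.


Append 19: [49, 31, 36, 5, 30, 9, 19]
Bubble up: no swaps needed
Result: [49, 31, 36, 5, 30, 9, 19]


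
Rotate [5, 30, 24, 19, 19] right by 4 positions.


Right rotate by 4: [30, 24, 19, 19, 5]


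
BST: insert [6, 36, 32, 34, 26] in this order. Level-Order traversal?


Root = 6; build tree by BST insertion.
Level-Order traversal: [6, 36, 32, 26, 34]


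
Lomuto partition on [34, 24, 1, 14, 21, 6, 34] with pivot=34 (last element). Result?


Elements <= 34 go left of pivot.
Result: [34, 24, 1, 14, 21, 6, 34], pivot at index 6


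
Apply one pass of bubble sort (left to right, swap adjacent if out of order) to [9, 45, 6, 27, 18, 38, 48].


After one pass: [9, 6, 27, 18, 38, 45, 48]


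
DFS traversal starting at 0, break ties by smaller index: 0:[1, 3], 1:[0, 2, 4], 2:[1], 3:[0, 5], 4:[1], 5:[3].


DFS stack-based: start with [0]
Visit order: [0, 1, 2, 4, 3, 5]


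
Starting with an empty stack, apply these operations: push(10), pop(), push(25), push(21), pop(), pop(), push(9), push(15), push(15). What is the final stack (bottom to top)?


push(10) -> [10]
pop() returns 10 -> []
push(25) -> [25]
push(21) -> [25, 21]
pop() returns 21 -> [25]
pop() returns 25 -> []
push(9) -> [9]
push(15) -> [9, 15]
push(15) -> [9, 15, 15]
Final stack (bottom to top): [9, 15, 15]


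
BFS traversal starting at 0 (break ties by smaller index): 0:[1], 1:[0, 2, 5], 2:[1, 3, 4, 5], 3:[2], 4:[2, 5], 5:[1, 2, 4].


BFS queue: start with [0]
Visit order: [0, 1, 2, 5, 3, 4]


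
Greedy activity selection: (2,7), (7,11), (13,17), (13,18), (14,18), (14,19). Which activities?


Greedy: pick earliest-ending, then skip overlaps.
Selected (3 activities): [(2, 7), (7, 11), (13, 17)]


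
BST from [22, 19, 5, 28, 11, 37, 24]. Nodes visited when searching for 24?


BST root = 22
Search for 24: compare at each node
Path: [22, 28, 24]


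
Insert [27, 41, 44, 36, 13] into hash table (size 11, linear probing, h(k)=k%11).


Insertions: 27->slot 5; 41->slot 8; 44->slot 0; 36->slot 3; 13->slot 2
Table: [44, None, 13, 36, None, 27, None, None, 41, None, None]


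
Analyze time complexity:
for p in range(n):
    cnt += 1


Per nesting level: O(n) = O(n)
Complexity: O(n)


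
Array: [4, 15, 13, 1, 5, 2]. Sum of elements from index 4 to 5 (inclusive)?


Prefix sums: [0, 4, 19, 32, 33, 38, 40]
Sum[4..5] = prefix[6] - prefix[4] = 40 - 33 = 7


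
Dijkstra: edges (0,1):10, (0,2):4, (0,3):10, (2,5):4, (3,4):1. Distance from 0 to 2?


Dijkstra from 0:
Distances: {0: 0, 1: 10, 2: 4, 3: 10, 4: 11, 5: 8}
Shortest distance to 2 = 4, path = [0, 2]


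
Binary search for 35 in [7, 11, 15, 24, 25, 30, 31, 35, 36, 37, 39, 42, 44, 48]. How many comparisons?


Search for 35:
[0,13] mid=6 arr[6]=31
[7,13] mid=10 arr[10]=39
[7,9] mid=8 arr[8]=36
[7,7] mid=7 arr[7]=35
Total: 4 comparisons


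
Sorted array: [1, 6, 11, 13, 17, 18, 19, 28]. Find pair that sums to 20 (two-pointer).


Two pointers: lo=0, hi=7
Found pair: (1, 19) summing to 20


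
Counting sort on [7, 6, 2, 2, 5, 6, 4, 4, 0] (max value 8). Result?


Count array: [1, 0, 2, 0, 2, 1, 2, 1, 0]
Reconstruct: [0, 2, 2, 4, 4, 5, 6, 6, 7]


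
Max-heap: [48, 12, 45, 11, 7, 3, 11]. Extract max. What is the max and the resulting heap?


Max = 48
Replace root with last, heapify down
Resulting heap: [45, 12, 11, 11, 7, 3]


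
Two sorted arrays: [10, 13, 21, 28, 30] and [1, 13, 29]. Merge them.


Compare heads, take smaller each step.
Merged: [1, 10, 13, 13, 21, 28, 29, 30]


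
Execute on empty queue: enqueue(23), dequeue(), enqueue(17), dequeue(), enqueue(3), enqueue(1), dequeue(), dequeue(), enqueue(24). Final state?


enqueue(23) -> [23]
dequeue() returns 23 -> []
enqueue(17) -> [17]
dequeue() returns 17 -> []
enqueue(3) -> [3]
enqueue(1) -> [3, 1]
dequeue() returns 3 -> [1]
dequeue() returns 1 -> []
enqueue(24) -> [24]
Final queue (front to back): [24]


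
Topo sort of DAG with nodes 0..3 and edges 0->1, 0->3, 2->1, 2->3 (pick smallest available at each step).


Kahn's algorithm, process smallest node first
Order: [0, 2, 1, 3]


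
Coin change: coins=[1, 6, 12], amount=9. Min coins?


dp[0]=0; dp[i]=1+min(dp[i-c] for c in coins)
...dp[4]=4, dp[5]=5, dp[6]=1, dp[7]=2, dp[8]=3, dp[9]=4
Minimum coins for 9 = 4


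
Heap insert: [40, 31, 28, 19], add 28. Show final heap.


Append 28: [40, 31, 28, 19, 28]
Bubble up: no swaps needed
Result: [40, 31, 28, 19, 28]


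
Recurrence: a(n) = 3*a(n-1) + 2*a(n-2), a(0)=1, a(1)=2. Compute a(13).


Build bottom-up:
...a(11)=726628, a(12)=2587924, a(13)=3*2587924+2*726628=9217028


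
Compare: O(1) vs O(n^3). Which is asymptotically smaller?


constant grows slower than cubic
O(1) is asymptotically smaller; O(n^3) grows faster


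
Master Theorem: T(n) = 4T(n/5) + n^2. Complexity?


a=4, b=5, c=2. log_5(4)=0.861 < c=2. Case 3: O(n^c) = O(n^2)
Complexity: O(n^2)


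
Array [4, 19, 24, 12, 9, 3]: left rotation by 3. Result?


Left rotate by 3: [12, 9, 3, 4, 19, 24]


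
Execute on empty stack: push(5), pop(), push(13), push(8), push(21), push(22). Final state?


push(5) -> [5]
pop() returns 5 -> []
push(13) -> [13]
push(8) -> [13, 8]
push(21) -> [13, 8, 21]
push(22) -> [13, 8, 21, 22]
Final stack (bottom to top): [13, 8, 21, 22]


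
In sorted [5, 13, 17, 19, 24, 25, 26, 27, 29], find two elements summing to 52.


Two pointers: lo=0, hi=8
Found pair: (25, 27) summing to 52


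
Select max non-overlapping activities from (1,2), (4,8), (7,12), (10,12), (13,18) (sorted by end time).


Greedy: pick earliest-ending, then skip overlaps.
Selected (4 activities): [(1, 2), (4, 8), (10, 12), (13, 18)]


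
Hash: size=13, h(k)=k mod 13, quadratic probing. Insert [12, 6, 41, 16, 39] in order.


Insertions: 12->slot 12; 6->slot 6; 41->slot 2; 16->slot 3; 39->slot 0
Table: [39, None, 41, 16, None, None, 6, None, None, None, None, None, 12]


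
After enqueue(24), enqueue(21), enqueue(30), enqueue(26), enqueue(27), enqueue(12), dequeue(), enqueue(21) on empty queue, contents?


enqueue(24) -> [24]
enqueue(21) -> [24, 21]
enqueue(30) -> [24, 21, 30]
enqueue(26) -> [24, 21, 30, 26]
enqueue(27) -> [24, 21, 30, 26, 27]
enqueue(12) -> [24, 21, 30, 26, 27, 12]
dequeue() returns 24 -> [21, 30, 26, 27, 12]
enqueue(21) -> [21, 30, 26, 27, 12, 21]
Final queue (front to back): [21, 30, 26, 27, 12, 21]


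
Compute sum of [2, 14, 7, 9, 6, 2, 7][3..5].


Prefix sums: [0, 2, 16, 23, 32, 38, 40, 47]
Sum[3..5] = prefix[6] - prefix[3] = 40 - 23 = 17


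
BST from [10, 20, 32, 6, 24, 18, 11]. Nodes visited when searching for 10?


BST root = 10
Search for 10: compare at each node
Path: [10]


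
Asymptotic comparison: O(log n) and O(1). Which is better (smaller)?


constant grows slower than logarithmic
O(1) is asymptotically smaller; O(log n) grows faster


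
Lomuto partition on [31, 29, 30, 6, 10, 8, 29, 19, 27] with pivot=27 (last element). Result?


Elements <= 27 go left of pivot.
Result: [6, 10, 8, 19, 27, 30, 29, 31, 29], pivot at index 4


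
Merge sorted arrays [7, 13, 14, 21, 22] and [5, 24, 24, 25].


Compare heads, take smaller each step.
Merged: [5, 7, 13, 14, 21, 22, 24, 24, 25]


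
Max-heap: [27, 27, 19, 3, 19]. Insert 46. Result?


Append 46: [27, 27, 19, 3, 19, 46]
Bubble up: swap idx 5(46) with idx 2(19); swap idx 2(46) with idx 0(27)
Result: [46, 27, 27, 3, 19, 19]


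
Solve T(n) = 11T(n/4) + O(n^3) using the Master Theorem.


a=11, b=4, c=3. log_4(11)=1.730 < c=3. Case 3: O(n^c) = O(n^3)
Complexity: O(n^3)


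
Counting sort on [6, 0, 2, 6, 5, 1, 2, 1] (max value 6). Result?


Count array: [1, 2, 2, 0, 0, 1, 2]
Reconstruct: [0, 1, 1, 2, 2, 5, 6, 6]


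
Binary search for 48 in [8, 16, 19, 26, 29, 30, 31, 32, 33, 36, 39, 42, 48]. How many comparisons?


Search for 48:
[0,12] mid=6 arr[6]=31
[7,12] mid=9 arr[9]=36
[10,12] mid=11 arr[11]=42
[12,12] mid=12 arr[12]=48
Total: 4 comparisons


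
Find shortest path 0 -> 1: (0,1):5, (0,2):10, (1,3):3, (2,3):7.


Dijkstra from 0:
Distances: {0: 0, 1: 5, 2: 10, 3: 8}
Shortest distance to 1 = 5, path = [0, 1]


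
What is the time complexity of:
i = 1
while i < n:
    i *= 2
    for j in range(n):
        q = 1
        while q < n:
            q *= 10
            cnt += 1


Per nesting level: O(log n) * O(n) * O(log n) = O(n (log n)^2)
Complexity: O(n (log n)^2)


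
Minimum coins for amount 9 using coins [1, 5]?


dp[0]=0; dp[i]=1+min(dp[i-c] for c in coins)
...dp[4]=4, dp[5]=1, dp[6]=2, dp[7]=3, dp[8]=4, dp[9]=5
Minimum coins for 9 = 5


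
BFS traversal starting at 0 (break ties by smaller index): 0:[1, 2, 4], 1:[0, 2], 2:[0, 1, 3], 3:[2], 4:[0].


BFS queue: start with [0]
Visit order: [0, 1, 2, 4, 3]


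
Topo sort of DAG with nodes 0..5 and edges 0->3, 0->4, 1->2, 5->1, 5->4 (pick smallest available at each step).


Kahn's algorithm, process smallest node first
Order: [0, 3, 5, 1, 2, 4]


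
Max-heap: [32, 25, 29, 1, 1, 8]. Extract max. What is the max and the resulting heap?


Max = 32
Replace root with last, heapify down
Resulting heap: [29, 25, 8, 1, 1]


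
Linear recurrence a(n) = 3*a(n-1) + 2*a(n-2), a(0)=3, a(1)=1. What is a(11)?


Build bottom-up:
...a(9)=60037, a(10)=213825, a(11)=3*213825+2*60037=761549


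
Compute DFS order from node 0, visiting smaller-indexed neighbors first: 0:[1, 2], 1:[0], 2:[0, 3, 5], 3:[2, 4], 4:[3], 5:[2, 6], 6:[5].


DFS stack-based: start with [0]
Visit order: [0, 1, 2, 3, 4, 5, 6]


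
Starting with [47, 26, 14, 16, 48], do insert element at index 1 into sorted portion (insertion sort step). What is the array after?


After one pass: [26, 47, 14, 16, 48]


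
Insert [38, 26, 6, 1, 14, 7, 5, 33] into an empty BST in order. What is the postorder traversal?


Root = 38; build tree by BST insertion.
Postorder traversal: [5, 1, 7, 14, 6, 33, 26, 38]


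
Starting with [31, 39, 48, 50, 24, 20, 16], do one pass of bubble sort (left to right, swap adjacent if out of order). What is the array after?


After one pass: [31, 39, 48, 24, 20, 16, 50]


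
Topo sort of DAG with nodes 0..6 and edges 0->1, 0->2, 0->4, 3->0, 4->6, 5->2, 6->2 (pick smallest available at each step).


Kahn's algorithm, process smallest node first
Order: [3, 0, 1, 4, 5, 6, 2]


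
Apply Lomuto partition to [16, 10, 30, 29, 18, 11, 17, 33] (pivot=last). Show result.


Elements <= 33 go left of pivot.
Result: [16, 10, 30, 29, 18, 11, 17, 33], pivot at index 7


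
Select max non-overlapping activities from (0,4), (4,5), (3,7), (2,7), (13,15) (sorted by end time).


Greedy: pick earliest-ending, then skip overlaps.
Selected (3 activities): [(0, 4), (4, 5), (13, 15)]


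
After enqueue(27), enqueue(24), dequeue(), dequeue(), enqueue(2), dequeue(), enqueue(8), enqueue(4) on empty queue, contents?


enqueue(27) -> [27]
enqueue(24) -> [27, 24]
dequeue() returns 27 -> [24]
dequeue() returns 24 -> []
enqueue(2) -> [2]
dequeue() returns 2 -> []
enqueue(8) -> [8]
enqueue(4) -> [8, 4]
Final queue (front to back): [8, 4]


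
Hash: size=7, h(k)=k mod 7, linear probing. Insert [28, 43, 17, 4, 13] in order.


Insertions: 28->slot 0; 43->slot 1; 17->slot 3; 4->slot 4; 13->slot 6
Table: [28, 43, None, 17, 4, None, 13]


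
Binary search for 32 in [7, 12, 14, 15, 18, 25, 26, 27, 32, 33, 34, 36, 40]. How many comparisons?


Search for 32:
[0,12] mid=6 arr[6]=26
[7,12] mid=9 arr[9]=33
[7,8] mid=7 arr[7]=27
[8,8] mid=8 arr[8]=32
Total: 4 comparisons


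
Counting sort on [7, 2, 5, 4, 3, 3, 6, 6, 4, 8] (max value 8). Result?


Count array: [0, 0, 1, 2, 2, 1, 2, 1, 1]
Reconstruct: [2, 3, 3, 4, 4, 5, 6, 6, 7, 8]


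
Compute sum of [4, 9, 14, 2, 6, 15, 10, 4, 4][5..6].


Prefix sums: [0, 4, 13, 27, 29, 35, 50, 60, 64, 68]
Sum[5..6] = prefix[7] - prefix[5] = 60 - 35 = 25


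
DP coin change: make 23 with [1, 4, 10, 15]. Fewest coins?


dp[0]=0; dp[i]=1+min(dp[i-c] for c in coins)
...dp[18]=3, dp[19]=2, dp[20]=2, dp[21]=3, dp[22]=4, dp[23]=3
Minimum coins for 23 = 3


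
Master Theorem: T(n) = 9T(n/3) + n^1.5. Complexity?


a=9, b=3, c=1.5. log_3(9)=2 > c=1.5. Case 1: O(n^log_b(a)) = O(n^2)
Complexity: O(n^2)


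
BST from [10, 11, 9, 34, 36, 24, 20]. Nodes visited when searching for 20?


BST root = 10
Search for 20: compare at each node
Path: [10, 11, 34, 24, 20]


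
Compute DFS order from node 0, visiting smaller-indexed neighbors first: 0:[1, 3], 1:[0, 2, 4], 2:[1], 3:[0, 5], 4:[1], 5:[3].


DFS stack-based: start with [0]
Visit order: [0, 1, 2, 4, 3, 5]


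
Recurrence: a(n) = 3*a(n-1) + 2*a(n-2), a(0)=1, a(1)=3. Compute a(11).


Build bottom-up:
...a(9)=79647, a(10)=283667, a(11)=3*283667+2*79647=1010295


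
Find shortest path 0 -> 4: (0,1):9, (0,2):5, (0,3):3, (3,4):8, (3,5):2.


Dijkstra from 0:
Distances: {0: 0, 1: 9, 2: 5, 3: 3, 4: 11, 5: 5}
Shortest distance to 4 = 11, path = [0, 3, 4]


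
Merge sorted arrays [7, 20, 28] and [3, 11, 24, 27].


Compare heads, take smaller each step.
Merged: [3, 7, 11, 20, 24, 27, 28]


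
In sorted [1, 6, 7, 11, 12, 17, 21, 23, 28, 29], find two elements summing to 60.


Two pointers: lo=0, hi=9
No pair sums to 60


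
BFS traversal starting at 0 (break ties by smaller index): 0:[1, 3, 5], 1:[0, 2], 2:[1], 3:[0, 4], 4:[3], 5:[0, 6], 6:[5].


BFS queue: start with [0]
Visit order: [0, 1, 3, 5, 2, 4, 6]


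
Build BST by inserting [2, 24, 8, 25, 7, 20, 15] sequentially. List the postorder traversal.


Root = 2; build tree by BST insertion.
Postorder traversal: [7, 15, 20, 8, 25, 24, 2]


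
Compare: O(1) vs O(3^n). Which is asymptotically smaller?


constant grows slower than exponential (base 3)
O(1) is asymptotically smaller; O(3^n) grows faster


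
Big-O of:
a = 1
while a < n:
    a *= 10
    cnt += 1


Per nesting level: O(log n) = O(log n)
Complexity: O(log n)


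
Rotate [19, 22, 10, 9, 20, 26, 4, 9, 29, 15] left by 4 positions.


Left rotate by 4: [20, 26, 4, 9, 29, 15, 19, 22, 10, 9]


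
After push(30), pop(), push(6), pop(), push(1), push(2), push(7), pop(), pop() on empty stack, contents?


push(30) -> [30]
pop() returns 30 -> []
push(6) -> [6]
pop() returns 6 -> []
push(1) -> [1]
push(2) -> [1, 2]
push(7) -> [1, 2, 7]
pop() returns 7 -> [1, 2]
pop() returns 2 -> [1]
Final stack (bottom to top): [1]


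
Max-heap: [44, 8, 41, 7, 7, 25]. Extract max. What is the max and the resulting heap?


Max = 44
Replace root with last, heapify down
Resulting heap: [41, 8, 25, 7, 7]


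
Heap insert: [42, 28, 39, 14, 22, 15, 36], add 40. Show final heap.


Append 40: [42, 28, 39, 14, 22, 15, 36, 40]
Bubble up: swap idx 7(40) with idx 3(14); swap idx 3(40) with idx 1(28)
Result: [42, 40, 39, 28, 22, 15, 36, 14]


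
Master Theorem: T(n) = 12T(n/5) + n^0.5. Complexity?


a=12, b=5, c=0.5. log_5(12)=1.544 > c=0.5. Case 1: O(n^log_b(a)) = O(n^1.544)
Complexity: O(n^1.544)


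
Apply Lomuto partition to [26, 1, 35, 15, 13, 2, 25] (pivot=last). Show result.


Elements <= 25 go left of pivot.
Result: [1, 15, 13, 2, 25, 26, 35], pivot at index 4


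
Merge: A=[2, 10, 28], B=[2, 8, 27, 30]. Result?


Compare heads, take smaller each step.
Merged: [2, 2, 8, 10, 27, 28, 30]


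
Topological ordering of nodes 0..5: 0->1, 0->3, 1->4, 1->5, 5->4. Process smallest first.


Kahn's algorithm, process smallest node first
Order: [0, 1, 2, 3, 5, 4]


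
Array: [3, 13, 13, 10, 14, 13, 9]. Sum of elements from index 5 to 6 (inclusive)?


Prefix sums: [0, 3, 16, 29, 39, 53, 66, 75]
Sum[5..6] = prefix[7] - prefix[5] = 75 - 53 = 22
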